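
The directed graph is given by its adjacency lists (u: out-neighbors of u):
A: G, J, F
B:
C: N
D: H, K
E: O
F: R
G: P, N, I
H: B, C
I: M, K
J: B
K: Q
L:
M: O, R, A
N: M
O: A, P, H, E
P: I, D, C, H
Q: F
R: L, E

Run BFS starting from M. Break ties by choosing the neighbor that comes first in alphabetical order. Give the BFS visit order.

Visit M; enqueue A, O, R → queue [A, O, R]
Visit A; enqueue F, G, J → queue [O, R, F, G, J]
Visit O; enqueue E, H, P → queue [R, F, G, J, E, H, P]
Visit R; enqueue L → queue [F, G, J, E, H, P, L]
Visit F → queue [G, J, E, H, P, L]
Visit G; enqueue I, N → queue [J, E, H, P, L, I, N]
Visit J; enqueue B → queue [E, H, P, L, I, N, B]
Visit E → queue [H, P, L, I, N, B]
Visit H; enqueue C → queue [P, L, I, N, B, C]
Visit P; enqueue D → queue [L, I, N, B, C, D]
Visit L → queue [I, N, B, C, D]
Visit I; enqueue K → queue [N, B, C, D, K]
Visit N → queue [B, C, D, K]
Visit B → queue [C, D, K]
Visit C → queue [D, K]
Visit D → queue [K]
Visit K; enqueue Q → queue [Q]
Visit Q → queue []

M, A, O, R, F, G, J, E, H, P, L, I, N, B, C, D, K, Q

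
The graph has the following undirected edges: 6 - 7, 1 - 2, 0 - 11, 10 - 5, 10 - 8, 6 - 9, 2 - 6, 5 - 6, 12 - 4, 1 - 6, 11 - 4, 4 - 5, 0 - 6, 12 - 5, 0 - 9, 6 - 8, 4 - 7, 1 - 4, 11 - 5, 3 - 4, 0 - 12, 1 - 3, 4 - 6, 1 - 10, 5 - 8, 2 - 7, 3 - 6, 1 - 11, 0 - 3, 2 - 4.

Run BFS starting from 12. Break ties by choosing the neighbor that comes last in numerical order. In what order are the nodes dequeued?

Visit 12; enqueue 5, 4, 0 → queue [5, 4, 0]
Visit 5; enqueue 11, 10, 8, 6 → queue [4, 0, 11, 10, 8, 6]
Visit 4; enqueue 7, 3, 2, 1 → queue [0, 11, 10, 8, 6, 7, 3, 2, 1]
Visit 0; enqueue 9 → queue [11, 10, 8, 6, 7, 3, 2, 1, 9]
Visit 11 → queue [10, 8, 6, 7, 3, 2, 1, 9]
Visit 10 → queue [8, 6, 7, 3, 2, 1, 9]
Visit 8 → queue [6, 7, 3, 2, 1, 9]
Visit 6 → queue [7, 3, 2, 1, 9]
Visit 7 → queue [3, 2, 1, 9]
Visit 3 → queue [2, 1, 9]
Visit 2 → queue [1, 9]
Visit 1 → queue [9]
Visit 9 → queue []

12, 5, 4, 0, 11, 10, 8, 6, 7, 3, 2, 1, 9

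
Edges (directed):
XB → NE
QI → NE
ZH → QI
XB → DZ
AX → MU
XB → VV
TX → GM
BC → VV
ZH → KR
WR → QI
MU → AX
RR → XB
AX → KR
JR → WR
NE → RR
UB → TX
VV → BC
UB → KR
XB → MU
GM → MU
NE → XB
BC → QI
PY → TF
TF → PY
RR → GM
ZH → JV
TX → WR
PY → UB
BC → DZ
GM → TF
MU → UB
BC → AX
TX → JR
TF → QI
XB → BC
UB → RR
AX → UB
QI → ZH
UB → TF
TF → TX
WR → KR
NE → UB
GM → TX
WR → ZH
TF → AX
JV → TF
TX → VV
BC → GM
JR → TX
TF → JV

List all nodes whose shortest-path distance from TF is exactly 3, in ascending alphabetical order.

Level 0: TF
Level 1: AX, JV, PY, QI, TX
Level 2: GM, JR, KR, MU, NE, UB, VV, WR, ZH
Level 3: BC, RR, XB
Level 4: DZ

BC, RR, XB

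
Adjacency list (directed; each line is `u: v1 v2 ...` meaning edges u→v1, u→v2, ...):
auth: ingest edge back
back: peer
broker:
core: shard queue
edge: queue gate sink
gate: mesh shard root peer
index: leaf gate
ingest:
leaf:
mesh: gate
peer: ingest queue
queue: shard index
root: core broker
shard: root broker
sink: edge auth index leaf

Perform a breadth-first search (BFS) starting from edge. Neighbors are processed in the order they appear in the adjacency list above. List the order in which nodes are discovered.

Visit edge; enqueue queue, gate, sink → queue [queue, gate, sink]
Visit queue; enqueue shard, index → queue [gate, sink, shard, index]
Visit gate; enqueue mesh, root, peer → queue [sink, shard, index, mesh, root, peer]
Visit sink; enqueue auth, leaf → queue [shard, index, mesh, root, peer, auth, leaf]
Visit shard; enqueue broker → queue [index, mesh, root, peer, auth, leaf, broker]
Visit index → queue [mesh, root, peer, auth, leaf, broker]
Visit mesh → queue [root, peer, auth, leaf, broker]
Visit root; enqueue core → queue [peer, auth, leaf, broker, core]
Visit peer; enqueue ingest → queue [auth, leaf, broker, core, ingest]
Visit auth; enqueue back → queue [leaf, broker, core, ingest, back]
Visit leaf → queue [broker, core, ingest, back]
Visit broker → queue [core, ingest, back]
Visit core → queue [ingest, back]
Visit ingest → queue [back]
Visit back → queue []

edge queue gate sink shard index mesh root peer auth leaf broker core ingest back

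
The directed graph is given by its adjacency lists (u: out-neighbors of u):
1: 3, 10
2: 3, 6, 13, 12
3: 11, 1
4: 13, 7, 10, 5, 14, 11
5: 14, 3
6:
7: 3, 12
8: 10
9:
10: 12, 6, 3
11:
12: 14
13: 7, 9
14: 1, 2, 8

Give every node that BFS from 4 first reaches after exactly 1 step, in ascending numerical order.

5, 7, 10, 11, 13, 14

Level 0: 4
Level 1: 5, 7, 10, 11, 13, 14
Level 2: 1, 2, 3, 6, 8, 9, 12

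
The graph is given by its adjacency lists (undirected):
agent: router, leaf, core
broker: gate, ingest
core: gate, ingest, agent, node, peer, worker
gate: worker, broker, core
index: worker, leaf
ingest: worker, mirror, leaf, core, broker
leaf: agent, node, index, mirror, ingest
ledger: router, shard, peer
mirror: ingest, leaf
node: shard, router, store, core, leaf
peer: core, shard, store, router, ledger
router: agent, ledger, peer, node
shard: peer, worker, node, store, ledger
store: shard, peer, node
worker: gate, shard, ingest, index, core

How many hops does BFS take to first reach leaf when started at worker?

Level 0: worker
Level 1: core, gate, index, ingest, shard
Level 2: agent, broker, leaf, ledger, mirror, node, peer, store
Level 3: router
leaf first appears at level 2.

2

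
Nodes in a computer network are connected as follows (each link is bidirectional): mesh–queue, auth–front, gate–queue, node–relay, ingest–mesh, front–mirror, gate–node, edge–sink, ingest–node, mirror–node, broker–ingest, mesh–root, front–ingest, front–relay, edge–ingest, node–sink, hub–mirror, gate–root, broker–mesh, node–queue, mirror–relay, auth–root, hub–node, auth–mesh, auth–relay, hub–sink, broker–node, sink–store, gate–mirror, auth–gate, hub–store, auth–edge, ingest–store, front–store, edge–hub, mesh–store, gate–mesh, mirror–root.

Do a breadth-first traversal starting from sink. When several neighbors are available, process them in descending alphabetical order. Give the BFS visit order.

sink, store, node, hub, edge, mesh, ingest, front, relay, queue, mirror, gate, broker, auth, root

Visit sink; enqueue store, node, hub, edge → queue [store, node, hub, edge]
Visit store; enqueue mesh, ingest, front → queue [node, hub, edge, mesh, ingest, front]
Visit node; enqueue relay, queue, mirror, gate, broker → queue [hub, edge, mesh, ingest, front, relay, queue, mirror, gate, broker]
Visit hub → queue [edge, mesh, ingest, front, relay, queue, mirror, gate, broker]
Visit edge; enqueue auth → queue [mesh, ingest, front, relay, queue, mirror, gate, broker, auth]
Visit mesh; enqueue root → queue [ingest, front, relay, queue, mirror, gate, broker, auth, root]
Visit ingest → queue [front, relay, queue, mirror, gate, broker, auth, root]
Visit front → queue [relay, queue, mirror, gate, broker, auth, root]
Visit relay → queue [queue, mirror, gate, broker, auth, root]
Visit queue → queue [mirror, gate, broker, auth, root]
Visit mirror → queue [gate, broker, auth, root]
Visit gate → queue [broker, auth, root]
Visit broker → queue [auth, root]
Visit auth → queue [root]
Visit root → queue []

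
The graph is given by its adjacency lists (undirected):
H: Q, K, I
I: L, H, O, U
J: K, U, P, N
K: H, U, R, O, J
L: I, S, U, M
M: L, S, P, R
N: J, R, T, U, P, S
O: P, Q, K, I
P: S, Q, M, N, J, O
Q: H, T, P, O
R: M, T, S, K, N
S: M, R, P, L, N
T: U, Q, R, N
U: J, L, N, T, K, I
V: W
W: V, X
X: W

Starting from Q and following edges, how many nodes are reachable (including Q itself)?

14

BFS from Q visits: Q, H, T, P, O, K, I, U, R, N, S, M, J, L
Reachable nodes: 14 of 17 total.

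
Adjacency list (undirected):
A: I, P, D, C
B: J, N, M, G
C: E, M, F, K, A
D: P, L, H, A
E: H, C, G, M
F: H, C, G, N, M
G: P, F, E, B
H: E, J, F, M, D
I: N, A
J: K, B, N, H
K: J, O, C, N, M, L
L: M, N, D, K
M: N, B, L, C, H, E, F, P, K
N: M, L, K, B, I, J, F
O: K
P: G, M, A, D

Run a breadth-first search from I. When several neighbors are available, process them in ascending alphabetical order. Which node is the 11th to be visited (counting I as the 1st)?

L

Visit I; enqueue A, N → queue [A, N]
Visit A; enqueue C, D, P → queue [N, C, D, P]
Visit N; enqueue B, F, J, K, L, M → queue [C, D, P, B, F, J, K, L, M]
Visit C; enqueue E → queue [D, P, B, F, J, K, L, M, E]
Visit D; enqueue H → queue [P, B, F, J, K, L, M, E, H]
Visit P; enqueue G → queue [B, F, J, K, L, M, E, H, G]
Visit B → queue [F, J, K, L, M, E, H, G]
Visit F → queue [J, K, L, M, E, H, G]
Visit J → queue [K, L, M, E, H, G]
Visit K; enqueue O → queue [L, M, E, H, G, O]
Visit L → queue [M, E, H, G, O]
Visit M → queue [E, H, G, O]
Visit E → queue [H, G, O]
Visit H → queue [G, O]
Visit G → queue [O]
Visit O → queue []

Visit order: I, A, N, C, D, P, B, F, J, K, L, M, E, H, G, O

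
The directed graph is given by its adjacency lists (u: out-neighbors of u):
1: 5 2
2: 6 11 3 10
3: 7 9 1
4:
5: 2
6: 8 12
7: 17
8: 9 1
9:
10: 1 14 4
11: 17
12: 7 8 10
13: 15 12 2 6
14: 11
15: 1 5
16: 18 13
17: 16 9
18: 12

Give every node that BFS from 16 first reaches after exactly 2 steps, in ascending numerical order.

Level 0: 16
Level 1: 13, 18
Level 2: 2, 6, 12, 15
Level 3: 1, 3, 5, 7, 8, 10, 11
Level 4: 4, 9, 14, 17

2, 6, 12, 15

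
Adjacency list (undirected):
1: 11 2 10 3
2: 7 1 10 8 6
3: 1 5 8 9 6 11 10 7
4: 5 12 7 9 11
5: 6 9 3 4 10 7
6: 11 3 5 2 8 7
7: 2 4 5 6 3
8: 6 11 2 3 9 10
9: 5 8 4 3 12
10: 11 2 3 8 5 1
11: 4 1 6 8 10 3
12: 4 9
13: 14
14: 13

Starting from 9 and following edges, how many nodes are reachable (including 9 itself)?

12

BFS from 9 visits: 9, 3, 4, 5, 8, 12, 1, 6, 7, 10, 11, 2
Reachable nodes: 12 of 14 total.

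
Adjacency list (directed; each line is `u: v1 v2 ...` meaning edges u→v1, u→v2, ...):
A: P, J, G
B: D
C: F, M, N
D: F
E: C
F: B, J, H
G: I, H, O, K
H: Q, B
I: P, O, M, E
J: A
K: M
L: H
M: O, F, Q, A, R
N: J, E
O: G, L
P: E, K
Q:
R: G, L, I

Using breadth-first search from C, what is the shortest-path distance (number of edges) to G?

Level 0: C
Level 1: F, M, N
Level 2: A, B, E, H, J, O, Q, R
Level 3: D, G, I, L, P
Level 4: K
G first appears at level 3.

3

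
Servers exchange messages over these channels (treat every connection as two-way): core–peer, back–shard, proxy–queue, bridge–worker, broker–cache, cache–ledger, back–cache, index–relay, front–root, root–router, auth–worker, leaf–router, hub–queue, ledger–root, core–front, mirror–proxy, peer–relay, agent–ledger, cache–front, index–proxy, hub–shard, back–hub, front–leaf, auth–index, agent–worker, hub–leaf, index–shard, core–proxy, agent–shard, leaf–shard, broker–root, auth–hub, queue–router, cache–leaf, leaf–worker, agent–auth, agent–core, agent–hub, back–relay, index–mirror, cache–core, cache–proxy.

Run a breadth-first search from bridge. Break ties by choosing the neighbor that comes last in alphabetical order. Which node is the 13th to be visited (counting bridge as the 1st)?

core

Visit bridge; enqueue worker → queue [worker]
Visit worker; enqueue leaf, auth, agent → queue [leaf, auth, agent]
Visit leaf; enqueue shard, router, hub, front, cache → queue [auth, agent, shard, router, hub, front, cache]
Visit auth; enqueue index → queue [agent, shard, router, hub, front, cache, index]
Visit agent; enqueue ledger, core → queue [shard, router, hub, front, cache, index, ledger, core]
Visit shard; enqueue back → queue [router, hub, front, cache, index, ledger, core, back]
Visit router; enqueue root, queue → queue [hub, front, cache, index, ledger, core, back, root, queue]
Visit hub → queue [front, cache, index, ledger, core, back, root, queue]
Visit front → queue [cache, index, ledger, core, back, root, queue]
Visit cache; enqueue proxy, broker → queue [index, ledger, core, back, root, queue, proxy, broker]
Visit index; enqueue relay, mirror → queue [ledger, core, back, root, queue, proxy, broker, relay, mirror]
Visit ledger → queue [core, back, root, queue, proxy, broker, relay, mirror]
Visit core; enqueue peer → queue [back, root, queue, proxy, broker, relay, mirror, peer]
Visit back → queue [root, queue, proxy, broker, relay, mirror, peer]
Visit root → queue [queue, proxy, broker, relay, mirror, peer]
Visit queue → queue [proxy, broker, relay, mirror, peer]
Visit proxy → queue [broker, relay, mirror, peer]
Visit broker → queue [relay, mirror, peer]
Visit relay → queue [mirror, peer]
Visit mirror → queue [peer]
Visit peer → queue []

Visit order: bridge, worker, leaf, auth, agent, shard, router, hub, front, cache, index, ledger, core, back, root, queue, proxy, broker, relay, mirror, peer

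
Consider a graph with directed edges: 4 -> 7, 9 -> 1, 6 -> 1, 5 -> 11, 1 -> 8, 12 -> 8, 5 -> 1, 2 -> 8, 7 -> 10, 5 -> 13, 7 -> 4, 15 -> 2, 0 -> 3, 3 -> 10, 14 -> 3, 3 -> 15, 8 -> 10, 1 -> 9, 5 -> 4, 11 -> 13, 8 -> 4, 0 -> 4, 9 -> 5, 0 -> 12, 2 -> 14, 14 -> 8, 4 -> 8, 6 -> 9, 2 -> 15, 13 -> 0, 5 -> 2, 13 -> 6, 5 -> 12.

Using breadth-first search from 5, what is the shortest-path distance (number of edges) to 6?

Level 0: 5
Level 1: 1, 2, 4, 11, 12, 13
Level 2: 0, 6, 7, 8, 9, 14, 15
Level 3: 3, 10
6 first appears at level 2.

2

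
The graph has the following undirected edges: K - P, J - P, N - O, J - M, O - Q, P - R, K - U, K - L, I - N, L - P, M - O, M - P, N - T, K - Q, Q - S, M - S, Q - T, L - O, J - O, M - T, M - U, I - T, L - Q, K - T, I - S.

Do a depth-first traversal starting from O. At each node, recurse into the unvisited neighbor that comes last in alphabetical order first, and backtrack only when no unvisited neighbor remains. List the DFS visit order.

Visit O
O → Q
Q → T
T → N
N → I
I → S
S → M
M → U
U → K
K → P
P → R
P → L
P → J

O, Q, T, N, I, S, M, U, K, P, R, L, J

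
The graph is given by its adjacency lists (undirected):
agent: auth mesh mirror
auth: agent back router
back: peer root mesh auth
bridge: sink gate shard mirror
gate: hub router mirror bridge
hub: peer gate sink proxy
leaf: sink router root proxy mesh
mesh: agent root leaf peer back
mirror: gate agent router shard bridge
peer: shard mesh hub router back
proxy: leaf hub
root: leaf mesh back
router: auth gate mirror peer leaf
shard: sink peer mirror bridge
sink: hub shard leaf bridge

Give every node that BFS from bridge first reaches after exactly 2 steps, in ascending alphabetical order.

Level 0: bridge
Level 1: gate, mirror, shard, sink
Level 2: agent, hub, leaf, peer, router
Level 3: auth, back, mesh, proxy, root

agent, hub, leaf, peer, router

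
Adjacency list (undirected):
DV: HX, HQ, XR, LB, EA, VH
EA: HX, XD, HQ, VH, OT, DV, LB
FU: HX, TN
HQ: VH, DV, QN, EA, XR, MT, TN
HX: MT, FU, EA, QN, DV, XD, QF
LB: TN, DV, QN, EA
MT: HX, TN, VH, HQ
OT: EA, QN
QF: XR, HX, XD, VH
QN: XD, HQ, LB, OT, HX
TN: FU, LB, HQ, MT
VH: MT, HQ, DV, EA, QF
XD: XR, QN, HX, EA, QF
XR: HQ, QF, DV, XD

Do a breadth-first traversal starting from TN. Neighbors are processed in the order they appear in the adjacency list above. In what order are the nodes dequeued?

TN FU LB HQ MT HX DV QN EA VH XR XD QF OT

Visit TN; enqueue FU, LB, HQ, MT → queue [FU, LB, HQ, MT]
Visit FU; enqueue HX → queue [LB, HQ, MT, HX]
Visit LB; enqueue DV, QN, EA → queue [HQ, MT, HX, DV, QN, EA]
Visit HQ; enqueue VH, XR → queue [MT, HX, DV, QN, EA, VH, XR]
Visit MT → queue [HX, DV, QN, EA, VH, XR]
Visit HX; enqueue XD, QF → queue [DV, QN, EA, VH, XR, XD, QF]
Visit DV → queue [QN, EA, VH, XR, XD, QF]
Visit QN; enqueue OT → queue [EA, VH, XR, XD, QF, OT]
Visit EA → queue [VH, XR, XD, QF, OT]
Visit VH → queue [XR, XD, QF, OT]
Visit XR → queue [XD, QF, OT]
Visit XD → queue [QF, OT]
Visit QF → queue [OT]
Visit OT → queue []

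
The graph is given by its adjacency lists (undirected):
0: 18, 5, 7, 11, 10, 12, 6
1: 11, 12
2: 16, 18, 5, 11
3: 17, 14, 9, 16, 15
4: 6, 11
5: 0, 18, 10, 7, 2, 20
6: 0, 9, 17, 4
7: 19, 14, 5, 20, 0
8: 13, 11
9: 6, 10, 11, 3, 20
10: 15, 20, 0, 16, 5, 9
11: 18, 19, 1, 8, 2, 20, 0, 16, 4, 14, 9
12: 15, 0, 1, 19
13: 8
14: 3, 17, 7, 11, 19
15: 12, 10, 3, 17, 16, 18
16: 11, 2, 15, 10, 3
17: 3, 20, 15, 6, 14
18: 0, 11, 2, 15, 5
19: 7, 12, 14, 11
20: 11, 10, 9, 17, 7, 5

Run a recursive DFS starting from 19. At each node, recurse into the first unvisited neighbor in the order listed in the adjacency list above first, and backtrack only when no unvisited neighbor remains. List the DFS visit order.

19, 7, 14, 3, 17, 20, 11, 18, 0, 5, 10, 15, 12, 1, 16, 2, 9, 6, 4, 8, 13

Visit 19
19 → 7
7 → 14
14 → 3
3 → 17
17 → 20
20 → 11
11 → 18
18 → 0
0 → 5
5 → 10
10 → 15
15 → 12
12 → 1
15 → 16
16 → 2
10 → 9
9 → 6
6 → 4
11 → 8
8 → 13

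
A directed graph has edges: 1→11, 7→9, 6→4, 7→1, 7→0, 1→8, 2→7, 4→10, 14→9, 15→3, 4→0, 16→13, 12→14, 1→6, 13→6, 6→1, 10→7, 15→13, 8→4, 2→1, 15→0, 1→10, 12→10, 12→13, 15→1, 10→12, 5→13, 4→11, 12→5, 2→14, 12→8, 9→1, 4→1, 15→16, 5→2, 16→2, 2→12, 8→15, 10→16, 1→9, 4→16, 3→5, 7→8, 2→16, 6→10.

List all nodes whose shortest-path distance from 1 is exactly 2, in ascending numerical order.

4, 7, 12, 15, 16

Level 0: 1
Level 1: 6, 8, 9, 10, 11
Level 2: 4, 7, 12, 15, 16
Level 3: 0, 2, 3, 5, 13, 14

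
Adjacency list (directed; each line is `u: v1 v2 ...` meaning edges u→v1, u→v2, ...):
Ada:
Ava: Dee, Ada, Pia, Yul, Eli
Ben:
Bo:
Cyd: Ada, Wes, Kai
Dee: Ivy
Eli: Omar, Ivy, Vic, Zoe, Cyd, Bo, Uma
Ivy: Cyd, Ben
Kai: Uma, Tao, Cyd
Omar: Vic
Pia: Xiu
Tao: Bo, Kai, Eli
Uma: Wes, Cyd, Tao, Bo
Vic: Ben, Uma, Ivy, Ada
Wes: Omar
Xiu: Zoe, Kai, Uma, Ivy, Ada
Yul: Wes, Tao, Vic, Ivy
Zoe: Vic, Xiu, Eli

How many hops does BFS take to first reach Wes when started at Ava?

2

Level 0: Ava
Level 1: Ada, Dee, Eli, Pia, Yul
Level 2: Bo, Cyd, Ivy, Omar, Tao, Uma, Vic, Wes, Xiu, Zoe
Level 3: Ben, Kai
Wes first appears at level 2.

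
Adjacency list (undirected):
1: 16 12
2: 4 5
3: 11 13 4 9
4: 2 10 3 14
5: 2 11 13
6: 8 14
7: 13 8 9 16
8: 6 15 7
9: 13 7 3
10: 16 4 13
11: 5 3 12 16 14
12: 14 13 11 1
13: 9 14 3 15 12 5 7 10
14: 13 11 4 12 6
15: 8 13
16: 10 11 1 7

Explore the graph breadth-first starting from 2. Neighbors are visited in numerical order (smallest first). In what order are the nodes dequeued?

Visit 2; enqueue 4, 5 → queue [4, 5]
Visit 4; enqueue 3, 10, 14 → queue [5, 3, 10, 14]
Visit 5; enqueue 11, 13 → queue [3, 10, 14, 11, 13]
Visit 3; enqueue 9 → queue [10, 14, 11, 13, 9]
Visit 10; enqueue 16 → queue [14, 11, 13, 9, 16]
Visit 14; enqueue 6, 12 → queue [11, 13, 9, 16, 6, 12]
Visit 11 → queue [13, 9, 16, 6, 12]
Visit 13; enqueue 7, 15 → queue [9, 16, 6, 12, 7, 15]
Visit 9 → queue [16, 6, 12, 7, 15]
Visit 16; enqueue 1 → queue [6, 12, 7, 15, 1]
Visit 6; enqueue 8 → queue [12, 7, 15, 1, 8]
Visit 12 → queue [7, 15, 1, 8]
Visit 7 → queue [15, 1, 8]
Visit 15 → queue [1, 8]
Visit 1 → queue [8]
Visit 8 → queue []

2, 4, 5, 3, 10, 14, 11, 13, 9, 16, 6, 12, 7, 15, 1, 8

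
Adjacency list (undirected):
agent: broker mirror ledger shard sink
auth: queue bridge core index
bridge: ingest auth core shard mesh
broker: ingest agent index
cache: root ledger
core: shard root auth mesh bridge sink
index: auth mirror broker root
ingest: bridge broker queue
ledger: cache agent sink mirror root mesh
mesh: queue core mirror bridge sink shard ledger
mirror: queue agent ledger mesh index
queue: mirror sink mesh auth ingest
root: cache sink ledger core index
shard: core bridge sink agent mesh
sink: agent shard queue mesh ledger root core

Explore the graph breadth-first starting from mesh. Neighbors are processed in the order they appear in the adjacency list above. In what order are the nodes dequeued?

mesh → queue → core → mirror → bridge → sink → shard → ledger → auth → ingest → root → agent → index → cache → broker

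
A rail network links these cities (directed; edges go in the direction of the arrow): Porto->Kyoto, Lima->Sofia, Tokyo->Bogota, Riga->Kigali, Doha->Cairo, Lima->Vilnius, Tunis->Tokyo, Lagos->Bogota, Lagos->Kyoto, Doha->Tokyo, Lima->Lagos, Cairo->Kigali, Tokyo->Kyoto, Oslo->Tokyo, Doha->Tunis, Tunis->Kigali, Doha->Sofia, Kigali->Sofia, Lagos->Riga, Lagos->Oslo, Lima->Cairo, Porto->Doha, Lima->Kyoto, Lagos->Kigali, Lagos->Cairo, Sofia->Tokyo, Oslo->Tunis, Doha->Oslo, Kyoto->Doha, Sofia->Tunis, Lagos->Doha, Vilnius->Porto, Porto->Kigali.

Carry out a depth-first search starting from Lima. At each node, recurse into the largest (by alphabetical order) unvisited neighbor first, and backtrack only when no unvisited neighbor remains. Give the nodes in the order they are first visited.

Lima, Vilnius, Porto, Kyoto, Doha, Tunis, Tokyo, Bogota, Kigali, Sofia, Oslo, Cairo, Lagos, Riga

Visit Lima
Lima → Vilnius
Vilnius → Porto
Porto → Kyoto
Kyoto → Doha
Doha → Tunis
Tunis → Tokyo
Tokyo → Bogota
Tunis → Kigali
Kigali → Sofia
Doha → Oslo
Doha → Cairo
Lima → Lagos
Lagos → Riga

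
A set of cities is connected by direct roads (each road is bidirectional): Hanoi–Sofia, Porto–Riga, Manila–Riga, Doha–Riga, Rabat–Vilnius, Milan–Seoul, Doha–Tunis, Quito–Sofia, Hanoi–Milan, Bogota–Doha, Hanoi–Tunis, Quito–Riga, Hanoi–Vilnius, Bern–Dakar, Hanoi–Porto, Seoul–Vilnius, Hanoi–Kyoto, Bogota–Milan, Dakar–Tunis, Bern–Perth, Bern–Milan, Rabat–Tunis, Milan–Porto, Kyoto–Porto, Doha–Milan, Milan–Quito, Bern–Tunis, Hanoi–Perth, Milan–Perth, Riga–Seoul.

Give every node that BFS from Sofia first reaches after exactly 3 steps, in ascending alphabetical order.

Level 0: Sofia
Level 1: Hanoi, Quito
Level 2: Kyoto, Milan, Perth, Porto, Riga, Tunis, Vilnius
Level 3: Bern, Bogota, Dakar, Doha, Manila, Rabat, Seoul

Bern, Bogota, Dakar, Doha, Manila, Rabat, Seoul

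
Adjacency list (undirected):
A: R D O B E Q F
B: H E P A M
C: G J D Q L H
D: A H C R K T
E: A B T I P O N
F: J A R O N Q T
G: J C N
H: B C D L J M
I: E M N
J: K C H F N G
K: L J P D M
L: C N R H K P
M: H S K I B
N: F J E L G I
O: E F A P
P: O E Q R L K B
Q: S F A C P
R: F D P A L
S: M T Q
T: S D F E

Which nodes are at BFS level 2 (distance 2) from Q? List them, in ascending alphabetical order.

Level 0: Q
Level 1: A, C, F, P, S
Level 2: B, D, E, G, H, J, K, L, M, N, O, R, T
Level 3: I

B, D, E, G, H, J, K, L, M, N, O, R, T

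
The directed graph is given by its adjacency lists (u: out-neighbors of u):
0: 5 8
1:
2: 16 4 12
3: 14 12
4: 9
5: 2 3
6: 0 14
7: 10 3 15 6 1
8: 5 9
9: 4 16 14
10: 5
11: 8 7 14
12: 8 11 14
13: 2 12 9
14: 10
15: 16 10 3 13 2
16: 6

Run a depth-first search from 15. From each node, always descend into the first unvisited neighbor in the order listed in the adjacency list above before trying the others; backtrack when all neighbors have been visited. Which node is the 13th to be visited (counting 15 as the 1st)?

Visit 15
15 → 16
16 → 6
6 → 0
0 → 5
5 → 2
2 → 4
4 → 9
9 → 14
14 → 10
2 → 12
12 → 8
12 → 11
11 → 7
7 → 3
7 → 1
15 → 13

Visit order: 15, 16, 6, 0, 5, 2, 4, 9, 14, 10, 12, 8, 11, 7, 3, 1, 13

11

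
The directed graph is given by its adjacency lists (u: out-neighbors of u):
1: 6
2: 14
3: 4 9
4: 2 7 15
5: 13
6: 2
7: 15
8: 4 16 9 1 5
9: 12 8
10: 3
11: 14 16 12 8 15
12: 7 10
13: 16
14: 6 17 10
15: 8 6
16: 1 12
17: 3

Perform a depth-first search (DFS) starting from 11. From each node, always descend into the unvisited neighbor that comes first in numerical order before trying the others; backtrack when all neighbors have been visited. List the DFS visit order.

Visit 11
11 → 8
8 → 1
1 → 6
6 → 2
2 → 14
14 → 10
10 → 3
3 → 4
4 → 7
7 → 15
3 → 9
9 → 12
14 → 17
8 → 5
5 → 13
13 → 16

11, 8, 1, 6, 2, 14, 10, 3, 4, 7, 15, 9, 12, 17, 5, 13, 16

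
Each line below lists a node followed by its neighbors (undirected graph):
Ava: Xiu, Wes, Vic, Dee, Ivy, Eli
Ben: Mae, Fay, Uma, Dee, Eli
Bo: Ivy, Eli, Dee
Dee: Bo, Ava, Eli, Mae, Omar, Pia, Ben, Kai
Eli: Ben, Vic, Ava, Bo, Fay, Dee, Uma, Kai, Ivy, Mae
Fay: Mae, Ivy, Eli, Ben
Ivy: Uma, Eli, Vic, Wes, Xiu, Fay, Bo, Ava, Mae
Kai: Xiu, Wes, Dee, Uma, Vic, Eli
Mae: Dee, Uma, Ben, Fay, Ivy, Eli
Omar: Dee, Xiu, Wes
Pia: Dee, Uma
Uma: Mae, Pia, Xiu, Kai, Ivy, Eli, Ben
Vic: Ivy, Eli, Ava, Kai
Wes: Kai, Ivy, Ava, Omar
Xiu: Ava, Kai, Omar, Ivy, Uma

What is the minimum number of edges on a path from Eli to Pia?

2

Level 0: Eli
Level 1: Ava, Ben, Bo, Dee, Fay, Ivy, Kai, Mae, Uma, Vic
Level 2: Omar, Pia, Wes, Xiu
Pia first appears at level 2.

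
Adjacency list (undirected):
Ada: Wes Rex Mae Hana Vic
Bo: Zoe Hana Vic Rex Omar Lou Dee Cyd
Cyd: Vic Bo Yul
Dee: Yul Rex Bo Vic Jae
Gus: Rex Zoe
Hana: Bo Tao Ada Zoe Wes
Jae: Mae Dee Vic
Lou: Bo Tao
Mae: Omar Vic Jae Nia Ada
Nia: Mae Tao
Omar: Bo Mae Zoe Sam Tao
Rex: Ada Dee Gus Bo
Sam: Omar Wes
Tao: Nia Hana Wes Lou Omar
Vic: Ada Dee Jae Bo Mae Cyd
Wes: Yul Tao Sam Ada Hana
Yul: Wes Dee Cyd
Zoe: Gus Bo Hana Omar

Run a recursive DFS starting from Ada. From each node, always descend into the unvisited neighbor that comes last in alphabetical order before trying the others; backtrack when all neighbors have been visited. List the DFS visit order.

Ada -> Wes -> Yul -> Dee -> Vic -> Mae -> Omar -> Zoe -> Hana -> Tao -> Nia -> Lou -> Bo -> Rex -> Gus -> Cyd -> Sam -> Jae

Visit Ada
Ada → Wes
Wes → Yul
Yul → Dee
Dee → Vic
Vic → Mae
Mae → Omar
Omar → Zoe
Zoe → Hana
Hana → Tao
Tao → Nia
Tao → Lou
Lou → Bo
Bo → Rex
Rex → Gus
Bo → Cyd
Omar → Sam
Mae → Jae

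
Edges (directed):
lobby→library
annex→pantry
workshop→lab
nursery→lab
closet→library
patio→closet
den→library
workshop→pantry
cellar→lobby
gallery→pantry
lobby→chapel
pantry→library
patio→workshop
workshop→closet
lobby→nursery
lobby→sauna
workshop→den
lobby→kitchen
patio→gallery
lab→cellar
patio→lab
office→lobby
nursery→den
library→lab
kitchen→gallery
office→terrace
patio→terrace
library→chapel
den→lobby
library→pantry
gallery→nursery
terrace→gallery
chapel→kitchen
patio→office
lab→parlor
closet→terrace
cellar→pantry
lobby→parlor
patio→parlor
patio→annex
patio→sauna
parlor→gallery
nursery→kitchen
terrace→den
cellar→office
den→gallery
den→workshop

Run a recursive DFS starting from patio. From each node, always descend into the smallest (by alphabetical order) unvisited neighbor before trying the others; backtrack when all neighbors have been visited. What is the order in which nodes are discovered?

Visit patio
patio → annex
annex → pantry
pantry → library
library → chapel
chapel → kitchen
kitchen → gallery
gallery → nursery
nursery → den
den → lobby
lobby → parlor
lobby → sauna
den → workshop
workshop → closet
closet → terrace
workshop → lab
lab → cellar
cellar → office

patio, annex, pantry, library, chapel, kitchen, gallery, nursery, den, lobby, parlor, sauna, workshop, closet, terrace, lab, cellar, office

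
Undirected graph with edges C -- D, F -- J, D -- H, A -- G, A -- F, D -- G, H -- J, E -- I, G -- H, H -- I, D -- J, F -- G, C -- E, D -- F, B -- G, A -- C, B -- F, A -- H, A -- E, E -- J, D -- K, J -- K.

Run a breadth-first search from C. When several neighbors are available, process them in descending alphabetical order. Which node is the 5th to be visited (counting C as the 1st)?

J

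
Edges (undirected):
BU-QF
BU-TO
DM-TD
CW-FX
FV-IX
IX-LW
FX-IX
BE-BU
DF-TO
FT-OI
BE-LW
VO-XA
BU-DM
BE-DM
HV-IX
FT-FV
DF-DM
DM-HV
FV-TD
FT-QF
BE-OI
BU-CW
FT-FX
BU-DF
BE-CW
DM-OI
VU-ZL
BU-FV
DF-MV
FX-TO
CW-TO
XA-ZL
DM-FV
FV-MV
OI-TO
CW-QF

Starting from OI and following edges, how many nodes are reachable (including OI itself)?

BFS from OI visits: OI, BE, DM, FT, TO, BU, CW, LW, DF, FV, HV, TD, FX, QF, IX, MV
Reachable nodes: 16 of 20 total.

16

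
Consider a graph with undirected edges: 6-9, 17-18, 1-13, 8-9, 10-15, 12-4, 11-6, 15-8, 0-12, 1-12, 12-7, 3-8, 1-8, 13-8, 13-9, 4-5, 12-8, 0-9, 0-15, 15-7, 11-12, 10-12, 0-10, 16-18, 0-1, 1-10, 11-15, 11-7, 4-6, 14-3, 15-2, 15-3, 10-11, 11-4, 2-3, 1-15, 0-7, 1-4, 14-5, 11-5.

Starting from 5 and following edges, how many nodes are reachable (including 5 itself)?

BFS from 5 visits: 5, 4, 11, 14, 1, 6, 12, 7, 10, 15, 3, 0, 8, 13, 9, 2
Reachable nodes: 16 of 19 total.

16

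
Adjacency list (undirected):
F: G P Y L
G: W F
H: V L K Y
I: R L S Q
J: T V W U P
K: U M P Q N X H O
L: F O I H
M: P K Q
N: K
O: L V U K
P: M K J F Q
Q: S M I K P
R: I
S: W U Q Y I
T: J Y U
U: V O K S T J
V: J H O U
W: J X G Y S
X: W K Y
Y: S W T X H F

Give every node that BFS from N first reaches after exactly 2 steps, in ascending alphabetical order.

Level 0: N
Level 1: K
Level 2: H, M, O, P, Q, U, X
Level 3: F, I, J, L, S, T, V, W, Y
Level 4: G, R

H, M, O, P, Q, U, X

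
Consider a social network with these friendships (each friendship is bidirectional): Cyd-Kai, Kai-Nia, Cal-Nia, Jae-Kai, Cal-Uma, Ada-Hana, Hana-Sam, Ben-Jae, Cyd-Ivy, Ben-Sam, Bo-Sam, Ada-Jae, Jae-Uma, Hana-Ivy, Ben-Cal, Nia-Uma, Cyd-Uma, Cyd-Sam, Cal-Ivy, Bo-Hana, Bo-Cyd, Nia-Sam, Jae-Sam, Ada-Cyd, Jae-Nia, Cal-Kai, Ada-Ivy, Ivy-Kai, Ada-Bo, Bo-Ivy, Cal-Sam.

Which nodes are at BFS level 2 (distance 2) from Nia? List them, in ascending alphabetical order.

Level 0: Nia
Level 1: Cal, Jae, Kai, Sam, Uma
Level 2: Ada, Ben, Bo, Cyd, Hana, Ivy

Ada, Ben, Bo, Cyd, Hana, Ivy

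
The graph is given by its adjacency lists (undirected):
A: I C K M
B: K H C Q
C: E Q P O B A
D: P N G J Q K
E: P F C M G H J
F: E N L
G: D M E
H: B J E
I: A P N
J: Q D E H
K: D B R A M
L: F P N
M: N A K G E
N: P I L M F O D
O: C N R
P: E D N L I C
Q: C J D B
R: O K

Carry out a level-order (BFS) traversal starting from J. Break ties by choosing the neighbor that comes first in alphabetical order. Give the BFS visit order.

J -> D -> E -> H -> Q -> G -> K -> N -> P -> C -> F -> M -> B -> A -> R -> I -> L -> O

Visit J; enqueue D, E, H, Q → queue [D, E, H, Q]
Visit D; enqueue G, K, N, P → queue [E, H, Q, G, K, N, P]
Visit E; enqueue C, F, M → queue [H, Q, G, K, N, P, C, F, M]
Visit H; enqueue B → queue [Q, G, K, N, P, C, F, M, B]
Visit Q → queue [G, K, N, P, C, F, M, B]
Visit G → queue [K, N, P, C, F, M, B]
Visit K; enqueue A, R → queue [N, P, C, F, M, B, A, R]
Visit N; enqueue I, L, O → queue [P, C, F, M, B, A, R, I, L, O]
Visit P → queue [C, F, M, B, A, R, I, L, O]
Visit C → queue [F, M, B, A, R, I, L, O]
Visit F → queue [M, B, A, R, I, L, O]
Visit M → queue [B, A, R, I, L, O]
Visit B → queue [A, R, I, L, O]
Visit A → queue [R, I, L, O]
Visit R → queue [I, L, O]
Visit I → queue [L, O]
Visit L → queue [O]
Visit O → queue []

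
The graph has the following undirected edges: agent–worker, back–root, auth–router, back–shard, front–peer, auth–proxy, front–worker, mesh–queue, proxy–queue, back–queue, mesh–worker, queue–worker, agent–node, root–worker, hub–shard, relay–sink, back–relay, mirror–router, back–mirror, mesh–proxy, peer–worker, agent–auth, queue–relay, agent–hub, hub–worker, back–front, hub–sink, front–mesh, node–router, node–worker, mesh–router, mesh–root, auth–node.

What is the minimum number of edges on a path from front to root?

2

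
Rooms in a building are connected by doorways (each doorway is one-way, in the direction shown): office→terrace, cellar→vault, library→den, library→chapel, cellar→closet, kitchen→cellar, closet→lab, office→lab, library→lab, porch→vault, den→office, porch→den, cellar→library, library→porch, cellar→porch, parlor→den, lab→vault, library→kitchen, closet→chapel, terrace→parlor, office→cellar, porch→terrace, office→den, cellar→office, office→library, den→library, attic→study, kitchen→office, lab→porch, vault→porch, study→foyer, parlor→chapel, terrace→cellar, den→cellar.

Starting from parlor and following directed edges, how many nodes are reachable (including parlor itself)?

BFS from parlor visits: parlor, chapel, den, cellar, library, office, closet, porch, vault, kitchen, lab, terrace
Reachable nodes: 12 of 15 total.

12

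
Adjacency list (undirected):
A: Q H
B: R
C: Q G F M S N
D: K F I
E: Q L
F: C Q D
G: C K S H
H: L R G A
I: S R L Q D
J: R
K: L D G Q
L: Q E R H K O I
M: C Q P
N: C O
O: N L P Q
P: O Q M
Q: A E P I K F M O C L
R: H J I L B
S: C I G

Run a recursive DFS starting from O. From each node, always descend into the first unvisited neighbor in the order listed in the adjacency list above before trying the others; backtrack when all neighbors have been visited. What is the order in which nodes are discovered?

O → N → C → Q → A → H → L → E → R → J → I → S → G → K → D → F → B → P → M

Visit O
O → N
N → C
C → Q
Q → A
A → H
H → L
L → E
L → R
R → J
R → I
I → S
S → G
G → K
K → D
D → F
R → B
Q → P
P → M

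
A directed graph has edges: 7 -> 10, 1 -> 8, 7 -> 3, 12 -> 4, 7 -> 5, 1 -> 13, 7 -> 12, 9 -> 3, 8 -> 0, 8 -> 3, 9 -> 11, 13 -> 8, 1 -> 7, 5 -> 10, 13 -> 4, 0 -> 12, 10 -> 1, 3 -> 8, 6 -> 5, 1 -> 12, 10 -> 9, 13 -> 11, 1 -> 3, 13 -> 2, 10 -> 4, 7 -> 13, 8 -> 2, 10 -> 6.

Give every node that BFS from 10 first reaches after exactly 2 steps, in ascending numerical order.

3, 5, 7, 8, 11, 12, 13

Level 0: 10
Level 1: 1, 4, 6, 9
Level 2: 3, 5, 7, 8, 11, 12, 13
Level 3: 0, 2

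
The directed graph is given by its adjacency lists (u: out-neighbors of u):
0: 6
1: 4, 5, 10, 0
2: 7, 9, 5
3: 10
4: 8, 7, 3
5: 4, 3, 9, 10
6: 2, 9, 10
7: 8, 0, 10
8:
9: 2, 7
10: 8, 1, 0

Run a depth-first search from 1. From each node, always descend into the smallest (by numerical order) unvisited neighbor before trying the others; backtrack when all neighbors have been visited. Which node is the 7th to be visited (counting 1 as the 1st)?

10

Visit 1
1 → 0
0 → 6
6 → 2
2 → 5
5 → 3
3 → 10
10 → 8
5 → 4
4 → 7
5 → 9

Visit order: 1, 0, 6, 2, 5, 3, 10, 8, 4, 7, 9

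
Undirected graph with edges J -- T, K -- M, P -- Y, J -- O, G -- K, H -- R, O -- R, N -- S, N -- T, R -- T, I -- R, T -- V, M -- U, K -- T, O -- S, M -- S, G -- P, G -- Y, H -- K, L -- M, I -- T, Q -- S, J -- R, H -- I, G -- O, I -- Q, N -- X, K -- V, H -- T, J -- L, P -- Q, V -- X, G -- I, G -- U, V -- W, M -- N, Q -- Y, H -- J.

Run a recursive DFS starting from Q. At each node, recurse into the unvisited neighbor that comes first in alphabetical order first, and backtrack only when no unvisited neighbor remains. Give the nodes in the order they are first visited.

Visit Q
Q → I
I → G
G → K
K → H
H → J
J → L
L → M
M → N
N → S
S → O
O → R
R → T
T → V
V → W
V → X
M → U
G → P
P → Y

Q I G K H J L M N S O R T V W X U P Y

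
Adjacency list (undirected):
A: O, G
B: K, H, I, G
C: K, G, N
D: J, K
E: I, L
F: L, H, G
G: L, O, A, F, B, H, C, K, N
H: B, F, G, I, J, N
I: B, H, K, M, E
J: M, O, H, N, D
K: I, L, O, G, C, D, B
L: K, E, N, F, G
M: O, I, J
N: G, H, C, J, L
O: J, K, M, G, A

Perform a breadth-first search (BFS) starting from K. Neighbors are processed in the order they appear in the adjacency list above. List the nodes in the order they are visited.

K I L O G C D B H M E N F J A

Visit K; enqueue I, L, O, G, C, D, B → queue [I, L, O, G, C, D, B]
Visit I; enqueue H, M, E → queue [L, O, G, C, D, B, H, M, E]
Visit L; enqueue N, F → queue [O, G, C, D, B, H, M, E, N, F]
Visit O; enqueue J, A → queue [G, C, D, B, H, M, E, N, F, J, A]
Visit G → queue [C, D, B, H, M, E, N, F, J, A]
Visit C → queue [D, B, H, M, E, N, F, J, A]
Visit D → queue [B, H, M, E, N, F, J, A]
Visit B → queue [H, M, E, N, F, J, A]
Visit H → queue [M, E, N, F, J, A]
Visit M → queue [E, N, F, J, A]
Visit E → queue [N, F, J, A]
Visit N → queue [F, J, A]
Visit F → queue [J, A]
Visit J → queue [A]
Visit A → queue []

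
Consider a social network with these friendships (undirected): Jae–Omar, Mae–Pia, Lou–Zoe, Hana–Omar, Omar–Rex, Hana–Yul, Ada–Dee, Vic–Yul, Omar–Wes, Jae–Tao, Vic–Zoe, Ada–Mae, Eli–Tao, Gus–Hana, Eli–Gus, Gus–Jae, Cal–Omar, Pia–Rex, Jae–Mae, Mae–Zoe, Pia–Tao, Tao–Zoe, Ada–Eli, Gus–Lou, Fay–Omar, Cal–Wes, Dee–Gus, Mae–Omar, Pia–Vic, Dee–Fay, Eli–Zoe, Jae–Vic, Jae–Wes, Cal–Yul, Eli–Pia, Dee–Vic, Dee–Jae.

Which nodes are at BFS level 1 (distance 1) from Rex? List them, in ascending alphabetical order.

Level 0: Rex
Level 1: Omar, Pia
Level 2: Cal, Eli, Fay, Hana, Jae, Mae, Tao, Vic, Wes
Level 3: Ada, Dee, Gus, Yul, Zoe
Level 4: Lou

Omar, Pia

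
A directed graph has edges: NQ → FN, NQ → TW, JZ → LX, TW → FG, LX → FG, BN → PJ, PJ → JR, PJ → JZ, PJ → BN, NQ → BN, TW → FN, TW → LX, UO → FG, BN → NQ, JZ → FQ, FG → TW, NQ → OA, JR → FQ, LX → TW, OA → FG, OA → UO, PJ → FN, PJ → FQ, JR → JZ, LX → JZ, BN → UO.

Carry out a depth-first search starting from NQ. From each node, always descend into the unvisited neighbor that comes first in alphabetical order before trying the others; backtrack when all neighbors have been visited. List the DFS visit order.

NQ BN PJ FN FQ JR JZ LX FG TW UO OA

Visit NQ
NQ → BN
BN → PJ
PJ → FN
PJ → FQ
PJ → JR
JR → JZ
JZ → LX
LX → FG
FG → TW
BN → UO
NQ → OA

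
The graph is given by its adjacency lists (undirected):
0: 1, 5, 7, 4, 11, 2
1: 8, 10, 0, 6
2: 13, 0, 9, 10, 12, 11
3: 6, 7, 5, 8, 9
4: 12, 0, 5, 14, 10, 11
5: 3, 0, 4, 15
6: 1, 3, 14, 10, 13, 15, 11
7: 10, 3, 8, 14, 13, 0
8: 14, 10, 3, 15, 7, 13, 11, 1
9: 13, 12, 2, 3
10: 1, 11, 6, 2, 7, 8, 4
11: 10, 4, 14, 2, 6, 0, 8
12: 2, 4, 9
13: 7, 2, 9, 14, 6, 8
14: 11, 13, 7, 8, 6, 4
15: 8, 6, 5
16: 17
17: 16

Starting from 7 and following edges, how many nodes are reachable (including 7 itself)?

16

BFS from 7 visits: 7, 10, 3, 8, 14, 13, 0, 1, 11, 6, 2, 4, 5, 9, 15, 12
Reachable nodes: 16 of 18 total.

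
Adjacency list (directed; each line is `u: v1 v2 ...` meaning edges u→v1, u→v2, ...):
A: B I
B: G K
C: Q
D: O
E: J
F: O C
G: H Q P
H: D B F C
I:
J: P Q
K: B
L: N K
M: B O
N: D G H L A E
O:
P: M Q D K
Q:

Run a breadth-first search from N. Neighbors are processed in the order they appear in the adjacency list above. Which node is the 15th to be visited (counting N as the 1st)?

I

Visit N; enqueue D, G, H, L, A, E → queue [D, G, H, L, A, E]
Visit D; enqueue O → queue [G, H, L, A, E, O]
Visit G; enqueue Q, P → queue [H, L, A, E, O, Q, P]
Visit H; enqueue B, F, C → queue [L, A, E, O, Q, P, B, F, C]
Visit L; enqueue K → queue [A, E, O, Q, P, B, F, C, K]
Visit A; enqueue I → queue [E, O, Q, P, B, F, C, K, I]
Visit E; enqueue J → queue [O, Q, P, B, F, C, K, I, J]
Visit O → queue [Q, P, B, F, C, K, I, J]
Visit Q → queue [P, B, F, C, K, I, J]
Visit P; enqueue M → queue [B, F, C, K, I, J, M]
Visit B → queue [F, C, K, I, J, M]
Visit F → queue [C, K, I, J, M]
Visit C → queue [K, I, J, M]
Visit K → queue [I, J, M]
Visit I → queue [J, M]
Visit J → queue [M]
Visit M → queue []

Visit order: N, D, G, H, L, A, E, O, Q, P, B, F, C, K, I, J, M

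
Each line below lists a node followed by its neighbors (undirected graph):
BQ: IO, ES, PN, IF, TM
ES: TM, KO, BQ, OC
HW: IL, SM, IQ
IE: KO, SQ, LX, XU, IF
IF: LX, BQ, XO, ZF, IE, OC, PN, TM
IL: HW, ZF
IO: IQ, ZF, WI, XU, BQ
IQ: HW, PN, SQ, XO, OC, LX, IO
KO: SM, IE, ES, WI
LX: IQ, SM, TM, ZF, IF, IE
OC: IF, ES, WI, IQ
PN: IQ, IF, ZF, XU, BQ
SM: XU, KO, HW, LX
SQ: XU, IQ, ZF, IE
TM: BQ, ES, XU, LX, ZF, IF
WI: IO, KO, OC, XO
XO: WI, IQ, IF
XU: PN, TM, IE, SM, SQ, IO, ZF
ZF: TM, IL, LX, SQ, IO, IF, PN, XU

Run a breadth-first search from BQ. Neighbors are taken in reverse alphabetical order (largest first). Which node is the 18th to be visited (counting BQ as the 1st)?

Visit BQ; enqueue TM, PN, IO, IF, ES → queue [TM, PN, IO, IF, ES]
Visit TM; enqueue ZF, XU, LX → queue [PN, IO, IF, ES, ZF, XU, LX]
Visit PN; enqueue IQ → queue [IO, IF, ES, ZF, XU, LX, IQ]
Visit IO; enqueue WI → queue [IF, ES, ZF, XU, LX, IQ, WI]
Visit IF; enqueue XO, OC, IE → queue [ES, ZF, XU, LX, IQ, WI, XO, OC, IE]
Visit ES; enqueue KO → queue [ZF, XU, LX, IQ, WI, XO, OC, IE, KO]
Visit ZF; enqueue SQ, IL → queue [XU, LX, IQ, WI, XO, OC, IE, KO, SQ, IL]
Visit XU; enqueue SM → queue [LX, IQ, WI, XO, OC, IE, KO, SQ, IL, SM]
Visit LX → queue [IQ, WI, XO, OC, IE, KO, SQ, IL, SM]
Visit IQ; enqueue HW → queue [WI, XO, OC, IE, KO, SQ, IL, SM, HW]
Visit WI → queue [XO, OC, IE, KO, SQ, IL, SM, HW]
Visit XO → queue [OC, IE, KO, SQ, IL, SM, HW]
Visit OC → queue [IE, KO, SQ, IL, SM, HW]
Visit IE → queue [KO, SQ, IL, SM, HW]
Visit KO → queue [SQ, IL, SM, HW]
Visit SQ → queue [IL, SM, HW]
Visit IL → queue [SM, HW]
Visit SM → queue [HW]
Visit HW → queue []

Visit order: BQ, TM, PN, IO, IF, ES, ZF, XU, LX, IQ, WI, XO, OC, IE, KO, SQ, IL, SM, HW

SM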